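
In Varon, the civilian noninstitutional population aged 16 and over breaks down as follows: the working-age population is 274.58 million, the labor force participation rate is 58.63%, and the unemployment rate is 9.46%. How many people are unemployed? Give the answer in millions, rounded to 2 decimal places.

About 15.23 million are unemployed.

Labor force = 0.5863 × 274.58 = 160.99 million.
Unemployed = 0.0946 × 160.99 ≈ 15.23 million.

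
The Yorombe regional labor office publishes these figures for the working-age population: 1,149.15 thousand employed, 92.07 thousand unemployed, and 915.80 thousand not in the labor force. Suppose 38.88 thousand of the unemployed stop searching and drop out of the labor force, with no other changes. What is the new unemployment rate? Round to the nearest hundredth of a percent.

New unemployment rate ≈ 4.42%.

Initially, labor force = 1,149.15 + 92.07 = 1,241.22 thousand, so u = 92.07/1,241.22 = 7.42%.
After the change, unemployed and labor force both fall by 38.88 → E = 1,149.15, U = 53.19, labor force = 1,202.34 thousand.
New unemployment rate = 53.19 / 1,202.34 = 4.42%.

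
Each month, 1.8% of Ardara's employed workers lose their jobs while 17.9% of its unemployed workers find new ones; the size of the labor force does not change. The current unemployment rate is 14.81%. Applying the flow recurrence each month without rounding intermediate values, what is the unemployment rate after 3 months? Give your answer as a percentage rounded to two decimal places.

Unemployment rate after three months ≈ 12.07%.

With a fixed labor force, u_{t+1} = u_t + s·(1−u_t) − f·u_t = u_t·(1−s−f) + s.
Here 1−s−f = 0.803 and s = 0.018.
u_1 = 0.148100 × 0.803 + 0.018 = 0.136924.
u_2 = 0.136924 × 0.803 + 0.018 = 0.127950.
u_3 = 0.127950 × 0.803 + 0.018 = 0.120744.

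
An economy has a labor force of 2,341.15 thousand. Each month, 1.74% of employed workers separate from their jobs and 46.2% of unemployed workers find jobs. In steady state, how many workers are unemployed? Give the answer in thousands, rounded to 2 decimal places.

Steady-state unemployment rate u* = s/(s+f) = 1.74/(1.74+46.2) = 0.036295.
Unemployed = u* × labor force = 0.036295 × 2,341.15 ≈ 84.97 thousand.

About 84.97 thousand are unemployed in steady state.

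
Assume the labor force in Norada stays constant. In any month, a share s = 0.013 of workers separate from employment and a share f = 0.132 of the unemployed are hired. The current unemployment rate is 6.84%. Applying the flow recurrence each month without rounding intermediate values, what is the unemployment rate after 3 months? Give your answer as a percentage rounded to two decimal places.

Unemployment rate after three months ≈ 7.64%.

With a fixed labor force, u_{t+1} = u_t + s·(1−u_t) − f·u_t = u_t·(1−s−f) + s.
Here 1−s−f = 0.855 and s = 0.013.
u_1 = 0.068400 × 0.855 + 0.013 = 0.071482.
u_2 = 0.071482 × 0.855 + 0.013 = 0.074117.
u_3 = 0.074117 × 0.855 + 0.013 = 0.076370.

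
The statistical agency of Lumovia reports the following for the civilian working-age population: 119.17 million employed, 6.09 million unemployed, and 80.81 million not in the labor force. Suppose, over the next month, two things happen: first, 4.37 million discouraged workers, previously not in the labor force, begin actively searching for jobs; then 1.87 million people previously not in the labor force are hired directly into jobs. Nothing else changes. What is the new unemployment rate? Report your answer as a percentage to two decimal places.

Initially, labor force = 119.17 + 6.09 = 125.26 million, so u = 6.09/125.26 = 4.86%.
After the first change, unemployed and labor force both rise by 4.37 → E = 119.17, U = 10.46, labor force = 129.63 million.
After the second change, employed and labor force both rise by 1.87; unemployed unchanged → E = 121.04, U = 10.46, labor force = 131.50 million.
New unemployment rate = 10.46 / 131.50 = 7.95%.

New unemployment rate ≈ 7.95%.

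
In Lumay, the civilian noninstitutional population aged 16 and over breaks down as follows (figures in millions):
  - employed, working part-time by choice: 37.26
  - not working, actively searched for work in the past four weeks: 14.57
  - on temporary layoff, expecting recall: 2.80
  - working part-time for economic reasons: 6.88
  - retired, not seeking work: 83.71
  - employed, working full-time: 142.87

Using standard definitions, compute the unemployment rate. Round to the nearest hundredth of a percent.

Unemployment rate ≈ 8.50%.

Employed = 37.26 + 6.88 + 142.87 = 187.01 million (anyone who worked, including part-time for economic reasons, counts as employed).
Unemployed = 14.57 + 2.80 = 17.37 million (jobless and actively searching, or on temporary layoff).
Labor force = 187.01 + 17.37 = 204.38 million.
Unemployment rate = 17.37 / 204.38 = 8.50%.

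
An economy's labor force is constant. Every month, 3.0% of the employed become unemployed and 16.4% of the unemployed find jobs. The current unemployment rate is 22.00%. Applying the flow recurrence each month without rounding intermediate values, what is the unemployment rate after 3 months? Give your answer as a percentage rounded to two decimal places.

With a fixed labor force, u_{t+1} = u_t + s·(1−u_t) − f·u_t = u_t·(1−s−f) + s.
Here 1−s−f = 0.806 and s = 0.030.
u_1 = 0.220000 × 0.806 + 0.030 = 0.207320.
u_2 = 0.207320 × 0.806 + 0.030 = 0.197100.
u_3 = 0.197100 × 0.806 + 0.030 = 0.188863.

Unemployment rate after three months ≈ 18.89%.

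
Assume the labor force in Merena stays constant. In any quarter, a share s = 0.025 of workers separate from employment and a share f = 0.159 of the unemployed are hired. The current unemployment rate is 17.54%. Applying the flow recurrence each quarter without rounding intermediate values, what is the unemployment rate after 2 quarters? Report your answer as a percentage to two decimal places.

Unemployment rate after two quarters ≈ 16.22%.

With a fixed labor force, u_{t+1} = u_t + s·(1−u_t) − f·u_t = u_t·(1−s−f) + s.
Here 1−s−f = 0.816 and s = 0.025.
u_1 = 0.175400 × 0.816 + 0.025 = 0.168126.
u_2 = 0.168126 × 0.816 + 0.025 = 0.162191.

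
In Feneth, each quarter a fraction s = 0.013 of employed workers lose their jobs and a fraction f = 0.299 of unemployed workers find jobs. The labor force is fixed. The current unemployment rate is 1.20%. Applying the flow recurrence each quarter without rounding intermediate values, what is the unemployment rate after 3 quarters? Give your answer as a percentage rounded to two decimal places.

With a fixed labor force, u_{t+1} = u_t + s·(1−u_t) − f·u_t = u_t·(1−s−f) + s.
Here 1−s−f = 0.688 and s = 0.013.
u_1 = 0.012000 × 0.688 + 0.013 = 0.021256.
u_2 = 0.021256 × 0.688 + 0.013 = 0.027624.
u_3 = 0.027624 × 0.688 + 0.013 = 0.032005.

Unemployment rate after three quarters ≈ 3.20%.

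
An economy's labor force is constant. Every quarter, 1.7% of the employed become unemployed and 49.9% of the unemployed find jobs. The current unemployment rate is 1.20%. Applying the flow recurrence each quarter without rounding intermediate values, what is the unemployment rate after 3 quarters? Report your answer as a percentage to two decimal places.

Unemployment rate after three quarters ≈ 3.06%.

With a fixed labor force, u_{t+1} = u_t + s·(1−u_t) − f·u_t = u_t·(1−s−f) + s.
Here 1−s−f = 0.484 and s = 0.017.
u_1 = 0.012000 × 0.484 + 0.017 = 0.022808.
u_2 = 0.022808 × 0.484 + 0.017 = 0.028039.
u_3 = 0.028039 × 0.484 + 0.017 = 0.030571.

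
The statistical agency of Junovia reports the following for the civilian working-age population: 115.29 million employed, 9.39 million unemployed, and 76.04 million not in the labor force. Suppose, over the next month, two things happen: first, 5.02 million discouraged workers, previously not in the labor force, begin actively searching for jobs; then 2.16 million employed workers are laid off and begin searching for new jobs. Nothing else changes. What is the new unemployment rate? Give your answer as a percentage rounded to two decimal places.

Initially, labor force = 115.29 + 9.39 = 124.68 million, so u = 9.39/124.68 = 7.53%.
After the first change, unemployed and labor force both rise by 5.02 → E = 115.29, U = 14.41, labor force = 129.70 million.
After the second change, employed falls and unemployed rises by 2.16; labor force unchanged → E = 113.13, U = 16.57, labor force = 129.70 million.
New unemployment rate = 16.57 / 129.70 = 12.78%.

New unemployment rate ≈ 12.78%.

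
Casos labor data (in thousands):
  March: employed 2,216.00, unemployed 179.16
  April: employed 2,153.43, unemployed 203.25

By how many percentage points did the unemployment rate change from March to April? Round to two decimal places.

March: labor force = 2,216.00 + 179.16 = 2,395.16; u = 179.16/2,395.16 = 7.48%.
April: labor force = 2,153.43 + 203.25 = 2,356.68; u = 203.25/2,356.68 = 8.62%.
Change = 8.62% − 7.48% = +1.14 pp.

The unemployment rate changed by +1.14 percentage points.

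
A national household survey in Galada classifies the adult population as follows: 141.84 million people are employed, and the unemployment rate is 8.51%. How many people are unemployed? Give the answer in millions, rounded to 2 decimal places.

Let U be the number unemployed. The labor force is E + U, and U/(E+U) = 0.0851.
So U = 0.0851 × 141.84 / (1 − 0.0851) = 12.0706 / 0.9149 ≈ 13.19 million.

About 13.19 million are unemployed.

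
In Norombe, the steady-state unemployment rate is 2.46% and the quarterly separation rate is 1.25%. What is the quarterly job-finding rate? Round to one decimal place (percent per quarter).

From u* = s/(s+f): f = s·(1−u)/u.
f = 1.25 × (1 − 0.0246) / 0.0246 = 1.2193 / 0.0246 ≈ 49.6% per quarter.

Job-finding rate ≈ 49.6% per quarter.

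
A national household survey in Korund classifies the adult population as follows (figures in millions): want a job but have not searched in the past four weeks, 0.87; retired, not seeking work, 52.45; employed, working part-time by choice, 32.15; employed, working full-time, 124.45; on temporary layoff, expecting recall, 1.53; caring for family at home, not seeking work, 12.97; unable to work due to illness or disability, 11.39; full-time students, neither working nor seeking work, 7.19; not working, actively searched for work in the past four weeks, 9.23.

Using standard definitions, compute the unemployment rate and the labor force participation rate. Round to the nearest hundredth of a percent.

Unemployment rate ≈ 6.43%; labor force participation rate ≈ 66.35%.

Employed = 32.15 + 124.45 = 156.60 million.
Unemployed = 1.53 + 9.23 = 10.76 million (jobless and actively searching, or on temporary layoff).
Labor force = 156.60 + 10.76 = 167.36 million.
Not in labor force = 0.87 + 52.45 + 12.97 + 11.39 + 7.19 = 84.87 million (those not working and not actively searching are outside the labor force — including those who want a job but have given up searching).
Civilian working-age population = 167.36 + 84.87 = 252.23 million.
Unemployment rate = 10.76 / 167.36 = 6.43%.
Labor force participation rate = 167.36 / 252.23 = 66.35%.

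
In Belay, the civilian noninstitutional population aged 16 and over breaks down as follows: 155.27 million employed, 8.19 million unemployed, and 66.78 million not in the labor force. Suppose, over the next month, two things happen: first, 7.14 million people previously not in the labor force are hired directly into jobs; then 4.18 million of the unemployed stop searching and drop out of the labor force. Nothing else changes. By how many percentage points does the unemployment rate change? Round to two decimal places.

Initially, labor force = 155.27 + 8.19 = 163.46 million, so u = 8.19/163.46 = 5.01%.
After the first change, employed and labor force both rise by 7.14; unemployed unchanged → E = 162.41, U = 8.19, labor force = 170.60 million.
After the second change, unemployed and labor force both fall by 4.18 → E = 162.41, U = 4.01, labor force = 166.42 million.
New unemployment rate = 4.01 / 166.42 = 2.41%.
Change = 2.41% − 5.01% = −2.60 percentage points.

The unemployment rate changes by −2.60 percentage points.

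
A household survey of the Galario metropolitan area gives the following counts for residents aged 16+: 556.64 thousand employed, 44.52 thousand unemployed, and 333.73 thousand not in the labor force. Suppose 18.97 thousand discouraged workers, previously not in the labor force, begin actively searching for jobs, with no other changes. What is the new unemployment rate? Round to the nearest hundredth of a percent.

Initially, labor force = 556.64 + 44.52 = 601.16 thousand, so u = 44.52/601.16 = 7.41%.
After the change, unemployed and labor force both rise by 18.97 → E = 556.64, U = 63.49, labor force = 620.13 thousand.
New unemployment rate = 63.49 / 620.13 = 10.24%.

New unemployment rate ≈ 10.24%.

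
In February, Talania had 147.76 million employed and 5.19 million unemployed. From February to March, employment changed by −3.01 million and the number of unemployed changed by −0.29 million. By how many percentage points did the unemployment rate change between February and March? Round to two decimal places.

February: labor force = 147.76 + 5.19 = 152.95; u = 5.19/152.95 = 3.39%.
March: labor force = 144.75 + 4.90 = 149.65; u = 4.90/149.65 = 3.27%.
Change = 3.27% − 3.39% = −0.12 pp.

The unemployment rate changed by −0.12 percentage points.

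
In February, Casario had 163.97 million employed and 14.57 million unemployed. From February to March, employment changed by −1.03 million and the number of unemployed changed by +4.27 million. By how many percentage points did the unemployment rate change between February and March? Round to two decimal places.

The unemployment rate changed by +2.20 percentage points.

February: labor force = 163.97 + 14.57 = 178.54; u = 14.57/178.54 = 8.16%.
March: labor force = 162.94 + 18.84 = 181.78; u = 18.84/181.78 = 10.36%.
Change = 10.36% − 8.16% = +2.20 pp.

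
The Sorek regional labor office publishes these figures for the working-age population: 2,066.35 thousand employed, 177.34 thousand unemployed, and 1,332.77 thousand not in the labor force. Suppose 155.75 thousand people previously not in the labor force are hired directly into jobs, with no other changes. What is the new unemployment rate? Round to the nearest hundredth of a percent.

Initially, labor force = 2,066.35 + 177.34 = 2,243.69 thousand, so u = 177.34/2,243.69 = 7.90%.
After the change, employed and labor force both rise by 155.75; unemployed unchanged → E = 2,222.10, U = 177.34, labor force = 2,399.44 thousand.
New unemployment rate = 177.34 / 2,399.44 = 7.39%.

New unemployment rate ≈ 7.39%.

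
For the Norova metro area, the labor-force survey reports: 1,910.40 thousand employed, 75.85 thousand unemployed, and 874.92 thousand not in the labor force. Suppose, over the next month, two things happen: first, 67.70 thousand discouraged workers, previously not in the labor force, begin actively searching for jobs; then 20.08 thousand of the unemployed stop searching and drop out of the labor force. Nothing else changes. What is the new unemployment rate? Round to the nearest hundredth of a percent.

New unemployment rate ≈ 6.07%.

Initially, labor force = 1,910.40 + 75.85 = 1,986.25 thousand, so u = 75.85/1,986.25 = 3.82%.
After the first change, unemployed and labor force both rise by 67.70 → E = 1,910.40, U = 143.55, labor force = 2,053.95 thousand.
After the second change, unemployed and labor force both fall by 20.08 → E = 1,910.40, U = 123.47, labor force = 2,033.87 thousand.
New unemployment rate = 123.47 / 2,033.87 = 6.07%.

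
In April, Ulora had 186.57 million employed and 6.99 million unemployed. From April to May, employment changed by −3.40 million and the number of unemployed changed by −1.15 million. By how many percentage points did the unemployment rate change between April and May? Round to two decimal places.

April: labor force = 186.57 + 6.99 = 193.56; u = 6.99/193.56 = 3.61%.
May: labor force = 183.17 + 5.84 = 189.01; u = 5.84/189.01 = 3.09%.
Change = 3.09% − 3.61% = −0.52 pp.

The unemployment rate changed by −0.52 percentage points.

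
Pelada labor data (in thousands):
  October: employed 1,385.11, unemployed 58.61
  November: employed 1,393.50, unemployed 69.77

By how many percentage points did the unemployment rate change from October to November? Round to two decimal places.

The unemployment rate changed by +0.71 percentage points.

October: labor force = 1,385.11 + 58.61 = 1,443.72; u = 58.61/1,443.72 = 4.06%.
November: labor force = 1,393.50 + 69.77 = 1,463.27; u = 69.77/1,463.27 = 4.77%.
Change = 4.77% − 4.06% = +0.71 pp.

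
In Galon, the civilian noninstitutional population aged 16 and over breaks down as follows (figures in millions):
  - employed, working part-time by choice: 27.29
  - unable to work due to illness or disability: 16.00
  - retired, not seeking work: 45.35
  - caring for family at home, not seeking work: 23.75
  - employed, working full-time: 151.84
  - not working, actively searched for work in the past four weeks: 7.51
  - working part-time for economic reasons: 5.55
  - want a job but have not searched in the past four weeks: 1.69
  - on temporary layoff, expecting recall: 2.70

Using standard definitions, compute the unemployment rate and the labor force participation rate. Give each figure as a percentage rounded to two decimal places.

Unemployment rate ≈ 5.24%; labor force participation rate ≈ 69.19%.

Employed = 27.29 + 151.84 + 5.55 = 184.68 million (anyone who worked, including part-time for economic reasons, counts as employed).
Unemployed = 7.51 + 2.70 = 10.21 million (jobless and actively searching, or on temporary layoff).
Labor force = 184.68 + 10.21 = 194.89 million.
Not in labor force = 16.00 + 45.35 + 23.75 + 1.69 = 86.79 million (those not working and not actively searching are outside the labor force — including those who want a job but have given up searching).
Civilian working-age population = 194.89 + 86.79 = 281.68 million.
Unemployment rate = 10.21 / 194.89 = 5.24%.
Labor force participation rate = 194.89 / 281.68 = 69.19%.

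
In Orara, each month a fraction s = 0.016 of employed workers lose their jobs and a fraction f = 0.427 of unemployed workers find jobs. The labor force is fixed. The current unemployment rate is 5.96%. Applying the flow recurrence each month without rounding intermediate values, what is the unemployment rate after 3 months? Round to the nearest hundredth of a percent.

Unemployment rate after three months ≈ 4.02%.

With a fixed labor force, u_{t+1} = u_t + s·(1−u_t) − f·u_t = u_t·(1−s−f) + s.
Here 1−s−f = 0.557 and s = 0.016.
u_1 = 0.059600 × 0.557 + 0.016 = 0.049197.
u_2 = 0.049197 × 0.557 + 0.016 = 0.043403.
u_3 = 0.043403 × 0.557 + 0.016 = 0.040175.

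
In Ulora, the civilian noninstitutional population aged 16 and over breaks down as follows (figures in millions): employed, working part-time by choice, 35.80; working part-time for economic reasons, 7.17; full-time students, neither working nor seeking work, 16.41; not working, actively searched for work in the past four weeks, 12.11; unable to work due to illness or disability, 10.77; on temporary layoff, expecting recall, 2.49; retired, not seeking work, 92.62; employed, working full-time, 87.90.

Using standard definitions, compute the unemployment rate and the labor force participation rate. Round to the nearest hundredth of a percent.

Employed = 35.80 + 7.17 + 87.90 = 130.87 million (anyone who worked, including part-time for economic reasons, counts as employed).
Unemployed = 12.11 + 2.49 = 14.60 million (jobless and actively searching, or on temporary layoff).
Labor force = 130.87 + 14.60 = 145.47 million.
Not in labor force = 16.41 + 10.77 + 92.62 = 119.80 million (those not working and not actively searching are outside the labor force).
Civilian working-age population = 145.47 + 119.80 = 265.27 million.
Unemployment rate = 14.60 / 145.47 = 10.04%.
Labor force participation rate = 145.47 / 265.27 = 54.84%.

Unemployment rate ≈ 10.04%; labor force participation rate ≈ 54.84%.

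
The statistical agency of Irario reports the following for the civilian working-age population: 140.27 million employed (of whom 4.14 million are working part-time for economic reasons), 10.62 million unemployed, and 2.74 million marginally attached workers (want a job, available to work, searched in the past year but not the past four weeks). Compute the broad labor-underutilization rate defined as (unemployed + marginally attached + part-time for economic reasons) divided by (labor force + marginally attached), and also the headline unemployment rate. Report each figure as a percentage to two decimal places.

Broad underutilization rate ≈ 11.39%; headline unemployment rate ≈ 7.04%.

Labor force = 140.27 + 10.62 = 150.89 million.
Numerator = 10.62 + 2.74 + 4.14 = 17.50 million.
Denominator = 150.89 + 2.74 = 153.63 million.
Broad rate = 17.50 / 153.63 = 11.39%.
Headline unemployment rate = 10.62 / 150.89 = 7.04%.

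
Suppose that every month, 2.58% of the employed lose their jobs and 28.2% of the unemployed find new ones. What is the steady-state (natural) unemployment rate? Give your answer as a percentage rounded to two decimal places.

Steady-state unemployment rate ≈ 8.38%.

At steady state the flows balance: s·E = f·U, so U/(E+U) = s/(s+f).
u* = 2.58 / (2.58 + 28.2) = 2.58 / 30.78 = 8.38%.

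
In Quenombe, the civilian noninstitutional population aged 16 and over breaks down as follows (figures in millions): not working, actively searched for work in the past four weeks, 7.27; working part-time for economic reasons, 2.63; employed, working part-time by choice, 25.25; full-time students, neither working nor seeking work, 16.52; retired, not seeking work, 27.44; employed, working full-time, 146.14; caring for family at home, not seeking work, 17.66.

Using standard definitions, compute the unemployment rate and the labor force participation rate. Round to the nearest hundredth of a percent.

Unemployment rate ≈ 4.01%; labor force participation rate ≈ 74.63%.

Employed = 2.63 + 25.25 + 146.14 = 174.02 million (anyone who worked, including part-time for economic reasons, counts as employed).
Unemployed = 7.27 million.
Labor force = 174.02 + 7.27 = 181.29 million.
Not in labor force = 16.52 + 27.44 + 17.66 = 61.62 million (those not working and not actively searching are outside the labor force).
Civilian working-age population = 181.29 + 61.62 = 242.91 million.
Unemployment rate = 7.27 / 181.29 = 4.01%.
Labor force participation rate = 181.29 / 242.91 = 74.63%.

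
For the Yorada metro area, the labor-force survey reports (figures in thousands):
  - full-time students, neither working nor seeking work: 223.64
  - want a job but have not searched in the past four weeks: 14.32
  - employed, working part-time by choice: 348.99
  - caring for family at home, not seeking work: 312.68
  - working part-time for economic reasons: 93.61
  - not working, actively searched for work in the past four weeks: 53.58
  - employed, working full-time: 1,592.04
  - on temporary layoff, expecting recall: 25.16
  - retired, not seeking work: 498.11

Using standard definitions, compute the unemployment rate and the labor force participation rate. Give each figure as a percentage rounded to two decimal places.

Employed = 348.99 + 93.61 + 1,592.04 = 2,034.64 thousand (anyone who worked, including part-time for economic reasons, counts as employed).
Unemployed = 53.58 + 25.16 = 78.74 thousand (jobless and actively searching, or on temporary layoff).
Labor force = 2,034.64 + 78.74 = 2,113.38 thousand.
Not in labor force = 223.64 + 14.32 + 312.68 + 498.11 = 1,048.75 thousand (those not working and not actively searching are outside the labor force — including those who want a job but have given up searching).
Civilian working-age population = 2,113.38 + 1,048.75 = 3,162.13 thousand.
Unemployment rate = 78.74 / 2,113.38 = 3.73%.
Labor force participation rate = 2,113.38 / 3,162.13 = 66.83%.

Unemployment rate ≈ 3.73%; labor force participation rate ≈ 66.83%.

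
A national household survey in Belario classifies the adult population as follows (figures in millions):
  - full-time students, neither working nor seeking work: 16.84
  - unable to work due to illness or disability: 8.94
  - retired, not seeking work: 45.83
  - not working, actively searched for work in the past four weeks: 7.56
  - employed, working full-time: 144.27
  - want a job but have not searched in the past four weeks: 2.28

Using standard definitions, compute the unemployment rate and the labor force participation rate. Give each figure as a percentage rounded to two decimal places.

Employed = 144.27 million.
Unemployed = 7.56 million.
Labor force = 144.27 + 7.56 = 151.83 million.
Not in labor force = 16.84 + 8.94 + 45.83 + 2.28 = 73.89 million (those not working and not actively searching are outside the labor force — including those who want a job but have given up searching).
Civilian working-age population = 151.83 + 73.89 = 225.72 million.
Unemployment rate = 7.56 / 151.83 = 4.98%.
Labor force participation rate = 151.83 / 225.72 = 67.26%.

Unemployment rate ≈ 4.98%; labor force participation rate ≈ 67.26%.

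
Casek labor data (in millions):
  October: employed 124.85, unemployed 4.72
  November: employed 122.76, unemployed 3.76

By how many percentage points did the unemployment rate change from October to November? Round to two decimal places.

The unemployment rate changed by −0.67 percentage points.

October: labor force = 124.85 + 4.72 = 129.57; u = 4.72/129.57 = 3.64%.
November: labor force = 122.76 + 3.76 = 126.52; u = 3.76/126.52 = 2.97%.
Change = 2.97% − 3.64% = −0.67 pp.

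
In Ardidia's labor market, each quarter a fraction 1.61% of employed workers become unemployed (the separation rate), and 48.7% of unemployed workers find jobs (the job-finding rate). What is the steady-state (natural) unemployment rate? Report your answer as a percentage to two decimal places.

Steady-state unemployment rate ≈ 3.20%.

At steady state the flows balance: s·E = f·U, so U/(E+U) = s/(s+f).
u* = 1.61 / (1.61 + 48.7) = 1.61 / 50.31 = 3.20%.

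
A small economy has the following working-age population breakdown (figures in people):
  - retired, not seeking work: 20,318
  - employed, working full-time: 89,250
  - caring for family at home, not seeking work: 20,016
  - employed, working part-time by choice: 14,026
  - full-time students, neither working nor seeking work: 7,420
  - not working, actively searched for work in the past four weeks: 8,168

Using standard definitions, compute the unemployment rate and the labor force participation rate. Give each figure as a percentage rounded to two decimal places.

Unemployment rate ≈ 7.33%; labor force participation rate ≈ 70.00%.

Employed = 89,250 + 14,026 = 103,276.
Unemployed = 8,168.
Labor force = 103,276 + 8,168 = 111,444.
Not in labor force = 20,318 + 20,016 + 7,420 = 47,754 (those not working and not actively searching are outside the labor force).
Civilian working-age population = 111,444 + 47,754 = 159,198.
Unemployment rate = 8,168 / 111,444 = 7.33%.
Labor force participation rate = 111,444 / 159,198 = 70.00%.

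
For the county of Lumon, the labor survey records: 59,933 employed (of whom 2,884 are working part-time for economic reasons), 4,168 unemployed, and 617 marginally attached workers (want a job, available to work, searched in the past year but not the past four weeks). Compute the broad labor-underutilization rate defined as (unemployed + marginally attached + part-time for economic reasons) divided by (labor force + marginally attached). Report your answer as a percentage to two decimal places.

Labor force = 59,933 + 4,168 = 64,101.
Numerator = 4,168 + 617 + 2,884 = 7,669.
Denominator = 64,101 + 617 = 64,718.
Broad rate = 7,669 / 64,718 = 11.85%.

Broad underutilization rate ≈ 11.85%.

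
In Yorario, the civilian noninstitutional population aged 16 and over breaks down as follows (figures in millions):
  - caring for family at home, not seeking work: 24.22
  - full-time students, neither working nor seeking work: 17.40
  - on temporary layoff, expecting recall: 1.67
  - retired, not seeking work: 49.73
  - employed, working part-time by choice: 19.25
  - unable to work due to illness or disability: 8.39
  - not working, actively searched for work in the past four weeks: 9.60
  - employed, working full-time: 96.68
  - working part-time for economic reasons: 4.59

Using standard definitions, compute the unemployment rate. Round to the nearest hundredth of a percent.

Employed = 19.25 + 96.68 + 4.59 = 120.52 million (anyone who worked, including part-time for economic reasons, counts as employed).
Unemployed = 1.67 + 9.60 = 11.27 million (jobless and actively searching, or on temporary layoff).
Labor force = 120.52 + 11.27 = 131.79 million.
Unemployment rate = 11.27 / 131.79 = 8.55%.

Unemployment rate ≈ 8.55%.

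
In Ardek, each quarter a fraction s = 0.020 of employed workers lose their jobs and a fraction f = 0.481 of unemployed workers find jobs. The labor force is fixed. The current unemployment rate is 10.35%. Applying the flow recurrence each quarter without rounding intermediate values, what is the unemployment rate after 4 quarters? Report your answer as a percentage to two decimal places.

Unemployment rate after four quarters ≈ 4.39%.

With a fixed labor force, u_{t+1} = u_t + s·(1−u_t) − f·u_t = u_t·(1−s−f) + s.
Here 1−s−f = 0.499 and s = 0.020.
u_1 = 0.103500 × 0.499 + 0.020 = 0.071647.
u_2 = 0.071647 × 0.499 + 0.020 = 0.055752.
u_3 = 0.055752 × 0.499 + 0.020 = 0.047820.
u_4 = 0.047820 × 0.499 + 0.020 = 0.043862.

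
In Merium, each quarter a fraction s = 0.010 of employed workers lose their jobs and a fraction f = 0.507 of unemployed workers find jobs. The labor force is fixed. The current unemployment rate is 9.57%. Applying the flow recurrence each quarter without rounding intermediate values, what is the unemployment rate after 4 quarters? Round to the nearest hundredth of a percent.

Unemployment rate after four quarters ≈ 2.35%.

With a fixed labor force, u_{t+1} = u_t + s·(1−u_t) − f·u_t = u_t·(1−s−f) + s.
Here 1−s−f = 0.483 and s = 0.010.
u_1 = 0.095700 × 0.483 + 0.010 = 0.056223.
u_2 = 0.056223 × 0.483 + 0.010 = 0.037156.
u_3 = 0.037156 × 0.483 + 0.010 = 0.027946.
u_4 = 0.027946 × 0.483 + 0.010 = 0.023498.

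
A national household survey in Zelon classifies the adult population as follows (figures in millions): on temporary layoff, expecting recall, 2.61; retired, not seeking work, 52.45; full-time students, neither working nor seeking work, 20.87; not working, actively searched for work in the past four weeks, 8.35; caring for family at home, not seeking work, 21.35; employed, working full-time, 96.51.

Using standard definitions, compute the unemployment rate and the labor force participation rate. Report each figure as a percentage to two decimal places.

Unemployment rate ≈ 10.20%; labor force participation rate ≈ 53.17%.

Employed = 96.51 million.
Unemployed = 2.61 + 8.35 = 10.96 million (jobless and actively searching, or on temporary layoff).
Labor force = 96.51 + 10.96 = 107.47 million.
Not in labor force = 52.45 + 20.87 + 21.35 = 94.67 million (those not working and not actively searching are outside the labor force).
Civilian working-age population = 107.47 + 94.67 = 202.14 million.
Unemployment rate = 10.96 / 107.47 = 10.20%.
Labor force participation rate = 107.47 / 202.14 = 53.17%.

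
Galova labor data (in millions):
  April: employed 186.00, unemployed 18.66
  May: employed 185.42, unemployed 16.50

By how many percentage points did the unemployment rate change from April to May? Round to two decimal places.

The unemployment rate changed by −0.95 percentage points.

April: labor force = 186.00 + 18.66 = 204.66; u = 18.66/204.66 = 9.12%.
May: labor force = 185.42 + 16.50 = 201.92; u = 16.50/201.92 = 8.17%.
Change = 8.17% − 9.12% = −0.95 pp.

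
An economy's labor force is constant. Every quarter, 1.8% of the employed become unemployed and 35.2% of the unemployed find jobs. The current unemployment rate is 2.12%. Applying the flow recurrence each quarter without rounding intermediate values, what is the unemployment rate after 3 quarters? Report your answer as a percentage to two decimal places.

Unemployment rate after three quarters ≈ 4.18%.

With a fixed labor force, u_{t+1} = u_t + s·(1−u_t) − f·u_t = u_t·(1−s−f) + s.
Here 1−s−f = 0.630 and s = 0.018.
u_1 = 0.021200 × 0.630 + 0.018 = 0.031356.
u_2 = 0.031356 × 0.630 + 0.018 = 0.037754.
u_3 = 0.037754 × 0.630 + 0.018 = 0.041785.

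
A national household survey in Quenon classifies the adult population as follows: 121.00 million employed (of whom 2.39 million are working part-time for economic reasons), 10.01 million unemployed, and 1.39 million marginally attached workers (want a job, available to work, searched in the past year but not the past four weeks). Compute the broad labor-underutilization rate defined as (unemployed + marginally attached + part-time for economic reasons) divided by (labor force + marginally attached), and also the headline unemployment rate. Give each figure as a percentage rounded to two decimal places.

Labor force = 121.00 + 10.01 = 131.01 million.
Numerator = 10.01 + 1.39 + 2.39 = 13.79 million.
Denominator = 131.01 + 1.39 = 132.40 million.
Broad rate = 13.79 / 132.40 = 10.42%.
Headline unemployment rate = 10.01 / 131.01 = 7.64%.

Broad underutilization rate ≈ 10.42%; headline unemployment rate ≈ 7.64%.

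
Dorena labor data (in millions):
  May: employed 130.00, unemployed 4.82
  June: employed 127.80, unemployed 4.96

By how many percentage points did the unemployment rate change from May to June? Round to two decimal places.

May: labor force = 130.00 + 4.82 = 134.82; u = 4.82/134.82 = 3.58%.
June: labor force = 127.80 + 4.96 = 132.76; u = 4.96/132.76 = 3.74%.
Change = 3.74% − 3.58% = +0.16 pp.

The unemployment rate changed by +0.16 percentage points.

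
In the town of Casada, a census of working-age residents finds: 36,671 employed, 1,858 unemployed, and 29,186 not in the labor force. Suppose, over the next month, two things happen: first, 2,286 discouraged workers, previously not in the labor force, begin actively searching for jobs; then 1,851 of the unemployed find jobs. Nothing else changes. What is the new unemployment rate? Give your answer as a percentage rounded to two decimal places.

Initially, labor force = 36,671 + 1,858 = 38,529, so u = 1,858/38,529 = 4.82%.
After the first change, unemployed and labor force both rise by 2,286 → E = 36,671, U = 4,144, labor force = 40,815.
After the second change, unemployed falls and employed rises by 1,851; labor force unchanged → E = 38,522, U = 2,293, labor force = 40,815.
New unemployment rate = 2,293 / 40,815 = 5.62%.

New unemployment rate ≈ 5.62%.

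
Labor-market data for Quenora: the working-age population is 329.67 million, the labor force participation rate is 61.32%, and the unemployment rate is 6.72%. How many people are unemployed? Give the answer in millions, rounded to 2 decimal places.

Labor force = 0.6132 × 329.67 = 202.15 million.
Unemployed = 0.0672 × 202.15 ≈ 13.58 million.

About 13.58 million are unemployed.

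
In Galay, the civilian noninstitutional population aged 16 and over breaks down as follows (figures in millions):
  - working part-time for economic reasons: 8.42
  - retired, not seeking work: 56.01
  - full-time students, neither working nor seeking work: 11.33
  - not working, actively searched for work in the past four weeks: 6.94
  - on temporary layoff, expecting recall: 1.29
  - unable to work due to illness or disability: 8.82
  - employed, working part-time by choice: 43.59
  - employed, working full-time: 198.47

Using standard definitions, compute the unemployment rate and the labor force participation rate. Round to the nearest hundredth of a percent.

Employed = 8.42 + 43.59 + 198.47 = 250.48 million (anyone who worked, including part-time for economic reasons, counts as employed).
Unemployed = 6.94 + 1.29 = 8.23 million (jobless and actively searching, or on temporary layoff).
Labor force = 250.48 + 8.23 = 258.71 million.
Not in labor force = 56.01 + 11.33 + 8.82 = 76.16 million (those not working and not actively searching are outside the labor force).
Civilian working-age population = 258.71 + 76.16 = 334.87 million.
Unemployment rate = 8.23 / 258.71 = 3.18%.
Labor force participation rate = 258.71 / 334.87 = 77.26%.

Unemployment rate ≈ 3.18%; labor force participation rate ≈ 77.26%.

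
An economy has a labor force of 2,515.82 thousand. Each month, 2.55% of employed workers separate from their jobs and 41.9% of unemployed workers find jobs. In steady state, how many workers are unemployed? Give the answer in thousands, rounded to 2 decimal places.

Steady-state unemployment rate u* = s/(s+f) = 2.55/(2.55+41.9) = 0.057368.
Unemployed = u* × labor force = 0.057368 × 2,515.82 ≈ 144.33 thousand.

About 144.33 thousand are unemployed in steady state.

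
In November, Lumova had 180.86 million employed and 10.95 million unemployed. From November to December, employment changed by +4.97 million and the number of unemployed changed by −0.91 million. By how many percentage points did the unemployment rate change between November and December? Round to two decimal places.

November: labor force = 180.86 + 10.95 = 191.81; u = 10.95/191.81 = 5.71%.
December: labor force = 185.83 + 10.04 = 195.87; u = 10.04/195.87 = 5.13%.
Change = 5.13% − 5.71% = −0.58 pp.

The unemployment rate changed by −0.58 percentage points.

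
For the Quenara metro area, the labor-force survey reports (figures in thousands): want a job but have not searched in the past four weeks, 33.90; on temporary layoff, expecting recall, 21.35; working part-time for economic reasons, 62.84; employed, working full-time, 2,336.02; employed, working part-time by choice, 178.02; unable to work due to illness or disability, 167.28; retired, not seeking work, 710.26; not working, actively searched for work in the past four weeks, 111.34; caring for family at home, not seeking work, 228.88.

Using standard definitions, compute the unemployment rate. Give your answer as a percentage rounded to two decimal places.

Unemployment rate ≈ 4.90%.

Employed = 62.84 + 2,336.02 + 178.02 = 2,576.88 thousand (anyone who worked, including part-time for economic reasons, counts as employed).
Unemployed = 21.35 + 111.34 = 132.69 thousand (jobless and actively searching, or on temporary layoff).
Labor force = 2,576.88 + 132.69 = 2,709.57 thousand.
Unemployment rate = 132.69 / 2,709.57 = 4.90%.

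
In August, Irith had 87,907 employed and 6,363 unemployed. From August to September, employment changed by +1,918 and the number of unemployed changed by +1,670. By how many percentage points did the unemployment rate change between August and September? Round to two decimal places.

August: labor force = 87,907 + 6,363 = 94,270; u = 6,363/94,270 = 6.75%.
September: labor force = 89,825 + 8,033 = 97,858; u = 8,033/97,858 = 8.21%.
Change = 8.21% − 6.75% = +1.46 pp.

The unemployment rate changed by +1.46 percentage points.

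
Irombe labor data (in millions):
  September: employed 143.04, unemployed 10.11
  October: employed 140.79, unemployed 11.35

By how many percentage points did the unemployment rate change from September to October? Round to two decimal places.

September: labor force = 143.04 + 10.11 = 153.15; u = 10.11/153.15 = 6.60%.
October: labor force = 140.79 + 11.35 = 152.14; u = 11.35/152.14 = 7.46%.
Change = 7.46% − 6.60% = +0.86 pp.

The unemployment rate changed by +0.86 percentage points.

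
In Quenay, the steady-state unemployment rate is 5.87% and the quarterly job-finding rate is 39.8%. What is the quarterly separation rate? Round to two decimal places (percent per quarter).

Separation rate ≈ 2.48% per quarter.

From u* = s/(s+f): s = u·f/(1−u).
s = 0.0587 × 39.8 / (1 − 0.0587) = 2.3363 / 0.9413 ≈ 2.48% per quarter.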